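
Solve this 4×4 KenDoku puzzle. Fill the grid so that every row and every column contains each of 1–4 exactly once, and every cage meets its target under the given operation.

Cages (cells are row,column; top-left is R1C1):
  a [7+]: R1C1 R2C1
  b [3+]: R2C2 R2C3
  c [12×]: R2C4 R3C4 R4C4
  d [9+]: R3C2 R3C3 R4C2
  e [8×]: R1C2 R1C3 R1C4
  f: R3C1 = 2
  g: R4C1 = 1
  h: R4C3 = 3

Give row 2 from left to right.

Cage f is given, leaving R3C1 = 2.
G is a freebie; hence R4C1 = 1.
Cage h is given, leaving R4C3 = 3.
Row 4 already has 3, which forces R4C4 = 4.
Cage d needs sum 9, leaving R3C2 = 3.
Column 3 now contains 3, which forces R3C3 = 4.
3 is placed in row 3; hence R3C4 = 1.
Row 4 already has 4, leaving R4C2 = 2.
Cage e needs product 8, which forces R1C2 = 4.
Cage e needs product 8, so R1C3 = 1.
Column 4 already has 1, so R1C4 = 2.
2 is placed in column 2, which forces R2C2 = 1.
Cage b's pair has sum 3; hence R2C3 = 2.
Column 4 already has 1; hence R2C4 = 3.
Row 1 already has 4; hence R1C1 = 3.
Row 2 now contains 3; hence R2C1 = 4.
The full grid is 3 4 1 2 / 4 1 2 3 / 2 3 4 1 / 1 2 3 4.

4 1 2 3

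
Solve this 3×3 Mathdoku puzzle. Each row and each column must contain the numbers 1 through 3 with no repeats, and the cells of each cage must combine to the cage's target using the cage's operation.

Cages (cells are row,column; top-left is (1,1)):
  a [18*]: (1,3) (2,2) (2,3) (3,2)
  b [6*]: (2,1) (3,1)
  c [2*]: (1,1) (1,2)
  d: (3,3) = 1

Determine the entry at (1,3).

D is a freebie, which forces (3,3) = 1.
Cage a has product 18; hence (2,2) = 1.
Cage a has product 18, which forces (3,2) = 3.
The two cells of cage c must have product 2, leaving (1,1) = 1.
Column 2 already has 1, leaving (1,2) = 2.
2 is placed in row 1; hence (1,3) = 3.
Cage b needs two cells with product 6, leaving (2,1) = 3.
Column 3 now contains 3, so (2,3) = 2.
Row 3 now contains 3, so (3,1) = 2.
The full grid is 1 2 3 / 3 1 2 / 2 3 1.

3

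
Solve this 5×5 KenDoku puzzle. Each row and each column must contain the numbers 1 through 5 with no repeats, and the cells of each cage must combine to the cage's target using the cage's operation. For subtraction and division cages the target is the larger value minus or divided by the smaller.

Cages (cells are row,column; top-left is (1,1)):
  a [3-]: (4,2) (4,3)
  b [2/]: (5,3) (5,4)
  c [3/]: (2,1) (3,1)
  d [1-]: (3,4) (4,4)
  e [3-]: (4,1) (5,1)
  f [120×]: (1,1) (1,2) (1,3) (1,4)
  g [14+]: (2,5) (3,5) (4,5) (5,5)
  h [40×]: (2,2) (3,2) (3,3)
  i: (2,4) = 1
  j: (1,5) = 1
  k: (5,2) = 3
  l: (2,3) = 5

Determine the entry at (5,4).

2

Cage j is given, which forces (1,5) = 1.
L is a freebie, so (2,3) = 5.
I is a freebie, leaving (2,4) = 1.
Cage k is given, which forces (5,2) = 3.
Row 2 already has 1, so (2,1) = 3.
The two cells of cage c must have quotient 3, which forces (3,1) = 1.
Cage h needs product 40, so (3,2) = 5.
The only place for 1 in row 5 is (5,3).
Cage a's pair has difference 3; hence (4,2) = 1.
Column 3 now contains 1, leaving (4,3) = 4.
Cage b's pair has quotient 2, which forces (5,4) = 2.
Cage h has product 40, leaving (2,2) = 4.
4 is placed in row 2; hence (2,5) = 2.
Column 3 already has 4, leaving (3,3) = 2.
Cage d's pair has difference 1, which forces (3,4) = 4.
Row 3 now contains 4; hence (3,5) = 3.
The two cells of cage e must have difference 3, which forces (4,1) = 2.
Column 5 now contains 3, leaving (4,5) = 5.
2 is placed in row 5, so (5,1) = 5.
Column 5 now contains 5, so (5,5) = 4.
Column 1 already has 5, so (1,1) = 4.
4 is placed in column 2, leaving (1,2) = 2.
2 is placed in column 3, leaving (1,3) = 3.
The 4 cells of cage f must have product 120, leaving (1,4) = 5.
5 is placed in row 4, which forces (4,4) = 3.
Filled in: 4 2 3 5 1 / 3 4 5 1 2 / 1 5 2 4 3 / 2 1 4 3 5 / 5 3 1 2 4.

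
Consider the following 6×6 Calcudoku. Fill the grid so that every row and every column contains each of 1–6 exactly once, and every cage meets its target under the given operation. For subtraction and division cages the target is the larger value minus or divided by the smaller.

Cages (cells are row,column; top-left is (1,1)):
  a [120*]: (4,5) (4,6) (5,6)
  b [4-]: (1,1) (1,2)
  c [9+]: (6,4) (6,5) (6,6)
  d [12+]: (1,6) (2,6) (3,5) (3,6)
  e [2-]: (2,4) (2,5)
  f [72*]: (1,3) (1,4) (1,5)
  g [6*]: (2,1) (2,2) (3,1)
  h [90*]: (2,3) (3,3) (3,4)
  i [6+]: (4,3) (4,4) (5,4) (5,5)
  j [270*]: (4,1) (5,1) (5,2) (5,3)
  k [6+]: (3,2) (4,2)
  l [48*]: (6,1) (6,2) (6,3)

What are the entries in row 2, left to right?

2 3 5 4 6 1

Cage j needs product 270, which forces (4,1) = 3.
Row 5 needs a 4, and only (5,6) is open for it.
Row 4 needs a 4, and only (4,2) is open for it.
Cage k's pair has sum 6, leaving (3,2) = 2.
Column 2 already has 2, so (6,2) = 6.
Row 3 now contains 2, leaving (3,1) = 1.
Column 1 already has 1; hence (1,1) = 5.
The two cells of cage b must have difference 4; hence (1,2) = 1.
Column 2 now contains 1; hence (2,2) = 3.
Column 1 now contains 5; hence (5,1) = 6.
Column 2 already has 3, leaving (5,2) = 5.
5 is placed in row 5, which forces (5,3) = 3.
Column 1 now contains 6, which forces (2,1) = 2.
The 4 cells of cage d must have sum 12, leaving (2,6) = 1.
Cage h needs product 90, which forces (3,4) = 3.
Column 1 already has 2, leaving (6,1) = 4.
Row 6 already has 4; hence (6,3) = 2.
The 3 cells of cage f must have product 72, which forces (1,5) = 3.
Cage d needs sum 12, which forces (1,6) = 2.
The 4 cells of cage d must have sum 12; hence (3,5) = 4.
Cage d needs sum 12, which forces (3,6) = 5.
Column 3 now contains 2; hence (4,3) = 1.
The 4 cells of cage i must have sum 6; hence (4,4) = 2.
Column 6 already has 5, which forces (4,6) = 6.
Cage i has sum 6, leaving (5,4) = 1.
Cage i needs sum 6, so (5,5) = 2.
Column 4 now contains 1, leaving (6,4) = 5.
Row 6 already has 5, leaving (6,5) = 1.
Column 6 already has 5, which forces (6,6) = 3.
Cage h needs product 90, which forces (2,3) = 5.
The two cells of cage e must have difference 2, so (2,4) = 4.
Column 5 already has 4, so (2,5) = 6.
Row 3 already has 5, leaving (3,3) = 6.
6 is placed in row 4, which forces (4,5) = 5.
6 is placed in column 3, which forces (1,3) = 4.
Column 4 already has 4, leaving (1,4) = 6.
Filled in: 5 1 4 6 3 2 / 2 3 5 4 6 1 / 1 2 6 3 4 5 / 3 4 1 2 5 6 / 6 5 3 1 2 4 / 4 6 2 5 1 3.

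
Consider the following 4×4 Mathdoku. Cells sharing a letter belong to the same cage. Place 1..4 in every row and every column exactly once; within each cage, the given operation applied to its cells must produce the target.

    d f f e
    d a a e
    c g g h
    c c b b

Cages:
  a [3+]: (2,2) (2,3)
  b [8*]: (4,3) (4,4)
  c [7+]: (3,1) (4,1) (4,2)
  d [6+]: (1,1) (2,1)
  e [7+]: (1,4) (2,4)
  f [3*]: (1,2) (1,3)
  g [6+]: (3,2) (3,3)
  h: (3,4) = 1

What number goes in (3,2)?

H is a freebie; hence (3,4) = 1.
The only place for 2 in row 1 is (1,1).
2 is placed in column 1, leaving (2,1) = 4.
Row 2 already has 4, leaving (2,4) = 3.
Column 1 now contains 4; hence (3,1) = 3.
The 3 cells of cage c must have sum 7, which forces (4,1) = 1.
Column 4 now contains 3, leaving (1,4) = 4.
Cage c has sum 7, which forces (4,2) = 3.
4 is placed in column 4, so (4,4) = 2.
Column 2 now contains 3, which forces (1,2) = 1.
The two cells of cage f must have product 3, which forces (1,3) = 3.
1 is placed in column 2, leaving (2,2) = 2.
2 is placed in row 2, which forces (2,3) = 1.
Column 2 already has 2, which forces (3,2) = 4.
4 is placed in row 3, which forces (3,3) = 2.
Row 4 already has 2, leaving (4,3) = 4.
Filled in: 2 1 3 4 / 4 2 1 3 / 3 4 2 1 / 1 3 4 2.

4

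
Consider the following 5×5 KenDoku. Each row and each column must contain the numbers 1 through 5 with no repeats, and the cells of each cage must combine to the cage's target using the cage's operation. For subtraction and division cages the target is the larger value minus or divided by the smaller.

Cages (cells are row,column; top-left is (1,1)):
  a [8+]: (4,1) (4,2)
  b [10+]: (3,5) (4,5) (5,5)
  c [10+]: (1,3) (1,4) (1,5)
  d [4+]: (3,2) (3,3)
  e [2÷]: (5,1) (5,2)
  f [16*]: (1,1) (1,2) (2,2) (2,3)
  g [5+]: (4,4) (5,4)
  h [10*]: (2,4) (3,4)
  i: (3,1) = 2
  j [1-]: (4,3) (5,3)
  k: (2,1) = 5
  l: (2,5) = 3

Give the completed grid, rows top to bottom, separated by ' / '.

1 4 5 3 2 / 5 1 4 2 3 / 2 3 1 5 4 / 3 5 2 4 1 / 4 2 3 1 5

Cage k is given, leaving (2,1) = 5.
Row 2 now contains 5, so (2,4) = 2.
Cage l is given; hence (2,5) = 3.
Cage i is given, which forces (3,1) = 2.
Column 4 now contains 2; hence (3,4) = 5.
Column 1 now contains 5, leaving (4,1) = 3.
3 is placed in row 4, so (4,2) = 5.
Cage e's pair has quotient 2, so (5,2) = 2.
Cage b needs sum 10; hence (5,5) = 5.
The 3 cells of cage c must have sum 10; hence (1,3) = 5.
The only place for 2 in row 1 is (1,5).
The 3 cells of cage c must have sum 10, which forces (1,4) = 3.
In row 3, 4 can only go at (3,5), so (3,5) = 4.
Column 5 now contains 4, so (4,5) = 1.
Row 4 already has 1, which forces (4,4) = 4.
Cage g needs two cells with sum 5; hence (5,4) = 1.
4 is placed in row 4; hence (4,3) = 2.
Row 5 now contains 1, which forces (5,1) = 4.
Row 5 now contains 1, so (5,3) = 3.
4 is placed in column 1, leaving (1,1) = 1.
Cage f has product 16, leaving (1,2) = 4.
Cage f needs product 16, which forces (2,2) = 1.
Cage f needs product 16; hence (2,3) = 4.
Cage d's pair has sum 4, which forces (3,2) = 3.
Column 3 already has 3, leaving (3,3) = 1.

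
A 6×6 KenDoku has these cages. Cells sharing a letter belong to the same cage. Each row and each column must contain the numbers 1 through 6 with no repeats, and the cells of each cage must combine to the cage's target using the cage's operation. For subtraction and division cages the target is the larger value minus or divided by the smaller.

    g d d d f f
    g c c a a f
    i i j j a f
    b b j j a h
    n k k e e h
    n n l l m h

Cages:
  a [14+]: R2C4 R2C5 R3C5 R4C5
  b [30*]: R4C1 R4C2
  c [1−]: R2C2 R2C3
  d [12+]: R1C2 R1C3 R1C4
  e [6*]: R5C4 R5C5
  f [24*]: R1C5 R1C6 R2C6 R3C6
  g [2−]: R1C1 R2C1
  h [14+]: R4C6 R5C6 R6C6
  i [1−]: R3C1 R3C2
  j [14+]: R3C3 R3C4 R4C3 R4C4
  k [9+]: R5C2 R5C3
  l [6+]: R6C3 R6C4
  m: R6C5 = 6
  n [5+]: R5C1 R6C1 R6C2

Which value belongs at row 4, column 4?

Cage m is a single given cell, which forces R6C5 = 6.
R4C1 and R4C2 in row 4 are {5, 6}; hence R4C6 = 3.
The 3 cells of cage h must have sum 14, so R5C6 = 6.
The 3 cells of cage h must have sum 14, which forces R6C6 = 5.
Cage f needs product 24, which forces R1C5 = 3.
3 is placed in column 5, leaving R5C5 = 2.
The 4 cells of cage a must have sum 14, so R2C4 = 4.
Row 5 now contains 2, leaving R5C1 = 1.
Row 5 now contains 2, so R5C4 = 3.
Cage n has sum 5; hence R6C1 = 3.
Cage n has sum 5; hence R6C2 = 1.
4 is placed in column 4; hence R6C4 = 2.
The two cells of cage g must have difference 2, so R1C1 = 4.
2 is placed in column 4, leaving R4C4 = 1.
Row 4 now contains 1, which forces R4C5 = 4.
Row 6 already has 2, which forces R6C3 = 4.
Cage d has sum 12, so R1C3 = 1.
Row 1 already has 1, which forces R1C6 = 2.
Column 6 now contains 2, so R2C6 = 1.
Cage f has product 24; hence R3C6 = 4.
4 is placed in row 4; hence R4C3 = 2.
The two cells of cage k must have sum 9, so R5C2 = 4.
Column 3 already has 4, so R5C3 = 5.
Row 2 already has 1, so R2C5 = 5.
5 is placed in column 3, which forces R3C3 = 6.
The 4 cells of cage j must have sum 14, which forces R3C4 = 5.
The 4 cells of cage a must have sum 14, which forces R3C5 = 1.
The 3 cells of cage d must have sum 12, so R1C2 = 5.
Column 4 now contains 5, leaving R1C4 = 6.
Row 2 already has 5, leaving R2C2 = 2.
Column 3 now contains 6, so R2C3 = 3.
5 is placed in row 3, so R3C1 = 2.
5 is placed in row 3; hence R3C2 = 3.
Column 2 now contains 5, which forces R4C2 = 6.
Row 2 now contains 2; hence R2C1 = 6.
Row 4 already has 6, leaving R4C1 = 5.
The full grid is 4 5 1 6 3 2 / 6 2 3 4 5 1 / 2 3 6 5 1 4 / 5 6 2 1 4 3 / 1 4 5 3 2 6 / 3 1 4 2 6 5.

1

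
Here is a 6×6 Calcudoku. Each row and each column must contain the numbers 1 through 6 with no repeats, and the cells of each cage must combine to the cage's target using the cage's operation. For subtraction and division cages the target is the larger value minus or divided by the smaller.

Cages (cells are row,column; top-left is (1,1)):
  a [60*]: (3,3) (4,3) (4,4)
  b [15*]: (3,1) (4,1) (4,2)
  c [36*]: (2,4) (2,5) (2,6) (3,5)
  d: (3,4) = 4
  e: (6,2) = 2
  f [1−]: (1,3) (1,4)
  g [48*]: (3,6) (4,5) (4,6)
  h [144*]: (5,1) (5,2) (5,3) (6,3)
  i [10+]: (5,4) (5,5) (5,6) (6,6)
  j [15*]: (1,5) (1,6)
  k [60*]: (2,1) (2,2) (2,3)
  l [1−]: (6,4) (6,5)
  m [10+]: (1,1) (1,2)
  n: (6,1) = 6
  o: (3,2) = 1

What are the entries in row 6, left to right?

6 2 3 5 4 1

O is a freebie, so (3,2) = 1.
D is a freebie; hence (3,4) = 4.
N is a freebie, so (6,1) = 6.
E is a freebie; hence (6,2) = 2.
Column 1 now contains 6, so (1,1) = 4.
Cage m's pair has sum 10, so (1,2) = 6.
Cage b needs product 15, so (4,1) = 1.
Cage l's pair has difference 1, leaving (6,5) = 4.
Cage g has product 48, so (4,6) = 4.
The 4 cells of cage h must have product 144, which forces (5,1) = 2.
Cage h needs product 144, leaving (5,2) = 4.
Cage h needs product 144; hence (5,3) = 6.
4 is placed in row 6, leaving (6,3) = 3.
Row 6 already has 3, which forces (6,4) = 5.
Row 6 already has 3, which forces (6,6) = 1.
Cage k has product 60, leaving (2,3) = 4.
The 3 cells of cage a must have product 60, so (4,4) = 6.
6 is placed in row 4; hence (4,5) = 2.
The 3 cells of cage a must have product 60, so (3,3) = 2.
The 3 cells of cage g must have product 48, leaving (3,6) = 6.
Row 4 already has 2, which forces (4,3) = 5.
Column 3 now contains 2; hence (1,3) = 1.
Cage f's pair has difference 1; hence (1,4) = 2.
Cage c needs product 36; hence (2,4) = 1.
The 4 cells of cage c must have product 36, which forces (2,5) = 6.
Cage c has product 36, so (2,6) = 2.
Cage b needs product 15, leaving (3,1) = 5.
Row 3 now contains 6, so (3,5) = 3.
Row 4 now contains 5, so (4,2) = 3.
1 is placed in column 4; hence (5,4) = 3.
Row 5 already has 3, so (5,6) = 5.
Column 5 already has 3; hence (1,5) = 5.
Column 6 now contains 5, leaving (1,6) = 3.
Column 1 already has 5, so (2,1) = 3.
Column 2 now contains 3, leaving (2,2) = 5.
5 is placed in row 5; hence (5,5) = 1.
The full grid is 4 6 1 2 5 3 / 3 5 4 1 6 2 / 5 1 2 4 3 6 / 1 3 5 6 2 4 / 2 4 6 3 1 5 / 6 2 3 5 4 1.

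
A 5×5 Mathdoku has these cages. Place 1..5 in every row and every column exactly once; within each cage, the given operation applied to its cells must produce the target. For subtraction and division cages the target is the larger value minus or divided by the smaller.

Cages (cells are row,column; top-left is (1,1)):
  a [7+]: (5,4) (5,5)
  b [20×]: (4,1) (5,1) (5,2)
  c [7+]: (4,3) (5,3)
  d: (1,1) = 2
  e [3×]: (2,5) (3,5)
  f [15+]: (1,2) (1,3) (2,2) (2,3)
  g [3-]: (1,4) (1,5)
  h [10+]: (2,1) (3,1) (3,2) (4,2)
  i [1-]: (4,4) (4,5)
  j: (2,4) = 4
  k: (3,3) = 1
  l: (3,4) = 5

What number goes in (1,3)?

5

D is a freebie, so (1,1) = 2.
J is a freebie; hence (2,4) = 4.
K is a freebie, which forces (3,3) = 1.
L is a freebie, leaving (3,4) = 5.
1 is placed in row 3, which forces (3,5) = 3.
Column 4 already has 5, which forces (1,4) = 1.
Cage g needs two cells with difference 3, leaving (1,5) = 4.
3 is placed in column 5, so (2,5) = 1.
Row 3 now contains 3; hence (3,1) = 4.
The 4 cells of cage h must have sum 10, so (3,2) = 2.
Column 5 now contains 1, so (4,5) = 2.
Column 5 now contains 4, leaving (5,5) = 5.
Cage f has sum 15, leaving (1,2) = 3.
The 4 cells of cage f must have sum 15; hence (1,3) = 5.
1 is placed in row 2, leaving (2,1) = 3.
The 4 cells of cage f must have sum 15, which forces (2,2) = 5.
The 4 cells of cage f must have sum 15, so (2,3) = 2.
Cage b needs product 20, so (4,1) = 5.
Cage h needs sum 10, which forces (4,2) = 1.
Row 4 now contains 2, which forces (4,4) = 3.
Row 5 now contains 5, which forces (5,1) = 1.
Cage b has product 20; hence (5,2) = 4.
Row 5 already has 4, which forces (5,3) = 3.
The two cells of cage a must have sum 7, so (5,4) = 2.
Row 4 already has 3, which forces (4,3) = 4.
Completed grid: 2 3 5 1 4 / 3 5 2 4 1 / 4 2 1 5 3 / 5 1 4 3 2 / 1 4 3 2 5.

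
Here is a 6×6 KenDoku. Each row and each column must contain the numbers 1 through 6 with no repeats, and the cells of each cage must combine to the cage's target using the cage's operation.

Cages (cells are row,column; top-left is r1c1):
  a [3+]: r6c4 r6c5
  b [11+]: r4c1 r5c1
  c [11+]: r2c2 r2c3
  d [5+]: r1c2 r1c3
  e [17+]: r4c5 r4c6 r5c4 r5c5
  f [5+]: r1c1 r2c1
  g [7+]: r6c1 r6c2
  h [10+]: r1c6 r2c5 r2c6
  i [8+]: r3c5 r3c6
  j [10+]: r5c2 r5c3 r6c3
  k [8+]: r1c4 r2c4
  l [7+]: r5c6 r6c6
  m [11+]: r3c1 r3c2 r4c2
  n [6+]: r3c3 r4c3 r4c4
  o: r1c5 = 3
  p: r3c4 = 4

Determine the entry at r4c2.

4

O is a freebie; hence r1c5 = 3.
Cage p is a single given cell, leaving r3c4 = 4.
R1c2 and r1c3 in row 1 are {1, 4}, so r1c1 = 2.
The two cells of cage f must have sum 5, so r2c1 = 3.
Row 2 already has 3; hence r2c4 = 2.
Column 1 now contains 3, leaving r6c1 = 4.
4 is placed in row 6, so r6c2 = 3.
Column 4 already has 2, leaving r6c4 = 1.
1 is placed in row 6; hence r6c5 = 2.
The two cells of cage k must have sum 8, leaving r1c4 = 6.
The 3 cells of cage h must have sum 10; hence r1c6 = 5.
Column 4 already has 1, so r4c4 = 3.
3 is placed in column 4, so r5c4 = 5.
Column 6 already has 5, so r6c6 = 6.
The two cells of cage b must have sum 11, which forces r4c1 = 5.
5 is placed in row 4; hence r4c2 = 4.
Row 4 already has 4, so r4c5 = 6.
Row 5 now contains 5, which forces r5c1 = 6.
6 is placed in column 5, so r5c5 = 4.
Cage l's pair has sum 7, so r5c6 = 1.
6 is placed in row 6, which forces r6c3 = 5.
Column 2 now contains 4, leaving r1c2 = 1.
Cage d needs two cells with sum 5, so r1c3 = 4.
Cage c's pair has sum 11, leaving r2c2 = 5.
Column 3 already has 5, which forces r2c3 = 6.
4 is placed in column 5, which forces r2c5 = 1.
Column 6 now contains 1, which forces r2c6 = 4.
Column 1 now contains 6, leaving r3c1 = 1.
Cage m has sum 11, so r3c2 = 6.
Row 3 already has 1; hence r3c3 = 2.
6 is placed in column 5, so r3c5 = 5.
Cage i needs two cells with sum 8, which forces r3c6 = 3.
Column 3 now contains 2, which forces r4c3 = 1.
Column 6 now contains 1; hence r4c6 = 2.
Row 5 now contains 1, leaving r5c2 = 2.
Row 5 now contains 1; hence r5c3 = 3.
The full grid is 2 1 4 6 3 5 / 3 5 6 2 1 4 / 1 6 2 4 5 3 / 5 4 1 3 6 2 / 6 2 3 5 4 1 / 4 3 5 1 2 6.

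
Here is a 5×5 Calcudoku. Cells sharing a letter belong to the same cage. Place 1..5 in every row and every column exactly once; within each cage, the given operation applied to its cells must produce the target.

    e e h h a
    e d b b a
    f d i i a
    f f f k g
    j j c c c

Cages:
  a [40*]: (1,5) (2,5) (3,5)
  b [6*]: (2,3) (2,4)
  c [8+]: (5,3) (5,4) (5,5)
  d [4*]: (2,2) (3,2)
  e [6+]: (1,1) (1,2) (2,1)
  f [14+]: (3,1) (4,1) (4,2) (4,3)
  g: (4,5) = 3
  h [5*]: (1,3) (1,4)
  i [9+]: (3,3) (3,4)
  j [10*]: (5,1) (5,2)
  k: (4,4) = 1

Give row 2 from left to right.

1 4 3 2 5

K is a freebie; hence (4,4) = 1.
Cage g is a single given cell, leaving (4,5) = 3.
The two cells of cage h must have product 5, so (1,3) = 1.
Column 4 now contains 1, leaving (1,4) = 5.
The 4 cells of cage f must have sum 14; hence (3,1) = 3.
5 is placed in column 4, so (3,4) = 4.
Cage e has sum 6; hence (1,1) = 2.
Cage e has sum 6, leaving (1,2) = 3.
2 is placed in row 1; hence (1,5) = 4.
Cage e needs sum 6, which forces (2,1) = 1.
The two cells of cage d must have product 4, which forces (2,2) = 4.
Row 3 now contains 4; hence (3,2) = 1.
Row 3 now contains 4; hence (3,3) = 5.
Row 3 already has 5; hence (3,5) = 2.
Column 1 now contains 2, which forces (5,1) = 5.
Row 5 already has 5; hence (5,2) = 2.
Column 3 now contains 5, which forces (5,3) = 4.
Row 5 now contains 2, leaving (5,4) = 3.
The 3 cells of cage c must have sum 8, so (5,5) = 1.
The two cells of cage b must have product 6, so (2,3) = 3.
3 is placed in column 4, so (2,4) = 2.
Column 5 now contains 2, so (2,5) = 5.
5 is placed in column 1; hence (4,1) = 4.
2 is placed in column 2; hence (4,2) = 5.
4 is placed in column 3, which forces (4,3) = 2.
Completed grid: 2 3 1 5 4 / 1 4 3 2 5 / 3 1 5 4 2 / 4 5 2 1 3 / 5 2 4 3 1.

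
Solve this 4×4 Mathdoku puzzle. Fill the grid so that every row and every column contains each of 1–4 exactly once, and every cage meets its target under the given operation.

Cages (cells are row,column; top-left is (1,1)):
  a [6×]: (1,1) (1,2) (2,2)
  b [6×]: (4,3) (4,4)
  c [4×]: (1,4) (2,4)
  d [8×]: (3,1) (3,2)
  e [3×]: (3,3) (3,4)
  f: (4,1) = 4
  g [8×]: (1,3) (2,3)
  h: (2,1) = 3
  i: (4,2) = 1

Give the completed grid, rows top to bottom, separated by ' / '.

1 3 2 4 / 3 2 4 1 / 2 4 1 3 / 4 1 3 2

Cage h is given, so (2,1) = 3.
F is a freebie, leaving (4,1) = 4.
Cage i is given, so (4,2) = 1.
Cage a needs product 6, leaving (1,1) = 1.
The 3 cells of cage a must have product 6; hence (1,2) = 3.
Row 1 already has 1, so (1,4) = 4.
1 is placed in column 2, which forces (2,2) = 2.
Row 2 already has 2, which forces (2,3) = 4.
Column 4 now contains 4; hence (2,4) = 1.
Column 1 now contains 4, so (3,1) = 2.
The two cells of cage d must have product 8; hence (3,2) = 4.
1 is placed in column 4, so (3,4) = 3.
Column 4 already has 3, leaving (4,4) = 2.
Row 1 now contains 4, leaving (1,3) = 2.
Row 3 now contains 3; hence (3,3) = 1.
Row 4 already has 2; hence (4,3) = 3.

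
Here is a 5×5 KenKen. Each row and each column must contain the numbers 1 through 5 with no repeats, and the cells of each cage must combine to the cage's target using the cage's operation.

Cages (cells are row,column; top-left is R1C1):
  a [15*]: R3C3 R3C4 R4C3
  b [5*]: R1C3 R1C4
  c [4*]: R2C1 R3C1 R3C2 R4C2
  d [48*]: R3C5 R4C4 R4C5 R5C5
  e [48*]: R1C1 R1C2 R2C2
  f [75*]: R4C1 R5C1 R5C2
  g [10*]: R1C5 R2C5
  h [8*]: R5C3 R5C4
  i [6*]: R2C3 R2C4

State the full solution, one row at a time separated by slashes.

4 3 5 1 2 / 1 4 2 3 5 / 2 1 3 5 4 / 5 2 1 4 3 / 3 5 4 2 1

Cage e has product 48, so R1C1 = 4.
Cage e has product 48, leaving R1C2 = 3.
Cage e needs product 48, so R2C2 = 4.
Cage f has product 75, so R4C1 = 5.
Cage f has product 75; hence R5C1 = 3.
Cage f has product 75; hence R5C2 = 5.
In row 1, 2 can only go at R1C5, so R1C5 = 2.
2 is placed in column 5, which forces R2C5 = 5.
Cage d has product 48, leaving R4C4 = 4.
Column 4 now contains 4, leaving R5C4 = 2.
The two cells of cage i must have product 6, so R2C3 = 2.
Column 4 now contains 2, so R2C4 = 3.
Row 5 already has 2, which forces R5C3 = 4.
Row 5 now contains 4; hence R5C5 = 1.
Row 2 now contains 2, so R2C1 = 1.
The 4 cells of cage c must have product 4; hence R3C1 = 2.
Cage c has product 4, leaving R3C2 = 1.
1 is placed in row 3, so R3C4 = 5.
Cage d has product 48, which forces R3C5 = 4.
Cage c has product 4, so R4C2 = 2.
1 is placed in column 5, leaving R4C5 = 3.
Cage b's pair has product 5; hence R1C3 = 5.
5 is placed in column 4, which forces R1C4 = 1.
Row 3 now contains 5; hence R3C3 = 3.
3 is placed in row 4; hence R4C3 = 1.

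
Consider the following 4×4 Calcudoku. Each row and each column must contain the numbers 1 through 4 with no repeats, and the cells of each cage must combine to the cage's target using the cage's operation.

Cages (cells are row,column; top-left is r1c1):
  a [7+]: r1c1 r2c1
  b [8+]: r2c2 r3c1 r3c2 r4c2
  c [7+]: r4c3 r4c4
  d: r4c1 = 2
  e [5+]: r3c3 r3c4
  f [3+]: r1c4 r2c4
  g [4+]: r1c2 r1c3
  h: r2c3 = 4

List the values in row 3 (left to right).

Cage h is given; hence r2c3 = 4.
D is a freebie; hence r4c1 = 2.
Column 3 already has 4, which forces r4c3 = 3.
Row 4 now contains 3, so r4c4 = 4.
Cage a needs two cells with sum 7, which forces r1c1 = 4.
The two cells of cage g must have sum 4, leaving r1c2 = 3.
3 is placed in column 3, so r1c3 = 1.
1 is placed in row 1, which forces r1c4 = 2.
Row 2 already has 4; hence r2c1 = 3.
Cage b needs sum 8; hence r2c2 = 2.
Column 4 now contains 2, leaving r2c4 = 1.
Column 1 now contains 2, so r3c1 = 1.
The 4 cells of cage b must have sum 8, which forces r3c2 = 4.
The two cells of cage e must have sum 5, so r3c3 = 2.
The two cells of cage e must have sum 5; hence r3c4 = 3.
Row 4 already has 4, which forces r4c2 = 1.
Filled in: 4 3 1 2 / 3 2 4 1 / 1 4 2 3 / 2 1 3 4.

1 4 2 3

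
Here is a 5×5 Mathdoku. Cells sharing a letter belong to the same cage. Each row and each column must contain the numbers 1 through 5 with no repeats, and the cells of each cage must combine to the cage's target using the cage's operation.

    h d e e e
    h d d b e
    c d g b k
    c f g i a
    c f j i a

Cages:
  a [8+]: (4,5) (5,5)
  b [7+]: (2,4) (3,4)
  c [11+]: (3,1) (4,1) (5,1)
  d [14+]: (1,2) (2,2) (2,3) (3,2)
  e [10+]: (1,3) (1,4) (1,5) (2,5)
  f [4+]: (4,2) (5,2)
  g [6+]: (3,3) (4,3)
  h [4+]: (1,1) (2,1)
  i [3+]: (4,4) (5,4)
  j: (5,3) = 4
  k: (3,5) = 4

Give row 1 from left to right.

3 4 2 5 1

Cage k is a single given cell, which forces (3,5) = 4.
J is a freebie, which forces (5,3) = 4.
Cage c needs sum 11, so (4,1) = 4.
In row 4, 2 can only go at (4,4), so (4,4) = 2.
The two cells of cage b must have sum 7, so (2,4) = 4.
The two cells of cage b must have sum 7; hence (3,4) = 3.
Column 4 now contains 2, leaving (5,4) = 1.
Column 4 already has 1; hence (1,4) = 5.
Cage f's pair has sum 4, which forces (4,2) = 1.
1 is placed in row 4, leaving (4,3) = 5.
5 is placed in row 4, leaving (4,5) = 3.
Row 5 now contains 1, so (5,2) = 3.
3 is placed in column 5, so (5,5) = 5.
Column 2 now contains 3, which forces (1,2) = 4.
Cage e has sum 10, which forces (1,3) = 2.
3 is placed in column 5, which forces (1,5) = 1.
Cage d needs sum 14, leaving (2,3) = 3.
Cage e needs sum 10, leaving (2,5) = 2.
The 3 cells of cage c must have sum 11; hence (3,1) = 5.
5 is placed in row 3, leaving (3,2) = 2.
Column 3 now contains 5, so (3,3) = 1.
5 is placed in row 5, so (5,1) = 2.
Row 1 now contains 1, which forces (1,1) = 3.
Row 2 already has 3, leaving (2,1) = 1.
2 is placed in row 2, so (2,2) = 5.
The full grid is 3 4 2 5 1 / 1 5 3 4 2 / 5 2 1 3 4 / 4 1 5 2 3 / 2 3 4 1 5.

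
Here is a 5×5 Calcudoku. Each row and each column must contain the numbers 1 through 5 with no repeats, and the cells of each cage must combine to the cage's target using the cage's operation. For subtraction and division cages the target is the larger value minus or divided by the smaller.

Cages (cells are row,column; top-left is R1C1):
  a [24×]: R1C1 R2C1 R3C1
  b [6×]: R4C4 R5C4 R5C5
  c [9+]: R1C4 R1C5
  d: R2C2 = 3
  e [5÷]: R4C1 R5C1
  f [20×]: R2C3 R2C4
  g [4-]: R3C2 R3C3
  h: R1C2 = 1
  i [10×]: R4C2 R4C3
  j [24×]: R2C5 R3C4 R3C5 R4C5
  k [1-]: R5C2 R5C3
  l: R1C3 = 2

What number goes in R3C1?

H is a freebie, which forces R1C2 = 1.
L is a freebie, leaving R1C3 = 2.
Cage d is given, so R2C2 = 3.
1 is placed in column 2, leaving R3C2 = 5.
Row 3 now contains 5; hence R3C3 = 1.
5 is placed in column 2, which forces R4C2 = 2.
Column 3 now contains 2, so R4C3 = 5.
2 is placed in column 2, leaving R5C2 = 4.
Row 5 now contains 4, leaving R5C3 = 3.
5 is placed in column 3; hence R2C3 = 4.
The two cells of cage f must have product 20, leaving R2C4 = 5.
5 is placed in row 4, leaving R4C1 = 1.
Cage b needs product 6, which forces R4C4 = 3.
Row 4 already has 3, leaving R4C5 = 4.
Cage e's pair has quotient 5; hence R5C1 = 5.
Column 4 already has 5; hence R1C4 = 4.
Column 5 already has 4, which forces R1C5 = 5.
Row 2 already has 4; hence R2C1 = 2.
Cage j has product 24, leaving R2C5 = 1.
Cage j has product 24, so R3C4 = 2.
Cage j needs product 24, which forces R3C5 = 3.
Column 4 already has 2, so R5C4 = 1.
1 is placed in column 5, leaving R5C5 = 2.
Row 1 already has 4, so R1C1 = 3.
Row 3 already has 3, leaving R3C1 = 4.
Filled in: 3 1 2 4 5 / 2 3 4 5 1 / 4 5 1 2 3 / 1 2 5 3 4 / 5 4 3 1 2.

4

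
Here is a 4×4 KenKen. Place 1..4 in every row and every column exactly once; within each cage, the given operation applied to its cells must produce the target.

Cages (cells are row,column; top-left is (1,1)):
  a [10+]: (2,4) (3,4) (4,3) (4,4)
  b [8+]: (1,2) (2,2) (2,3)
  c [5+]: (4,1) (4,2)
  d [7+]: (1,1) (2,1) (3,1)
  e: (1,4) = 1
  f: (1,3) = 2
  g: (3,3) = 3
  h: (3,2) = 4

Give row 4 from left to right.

Cage f is a single given cell, leaving (1,3) = 2.
Cage e is given, which forces (1,4) = 1.
Cage h is given, so (3,2) = 4.
Cage g is given; hence (3,3) = 3.
Row 3 now contains 3, which forces (3,4) = 2.
Row 1 already has 1, which forces (1,1) = 4.
Column 2 now contains 4, which forces (1,2) = 3.
The 3 cells of cage d must have sum 7, leaving (2,1) = 2.
Cage b needs sum 8; hence (2,2) = 1.
Cage b has sum 8, leaving (2,3) = 4.
4 is placed in row 2; hence (2,4) = 3.
2 is placed in row 3, so (3,1) = 1.
2 is placed in column 1, so (4,1) = 3.
Column 2 already has 1, so (4,2) = 2.
Cage a needs sum 10, so (4,3) = 1.
3 is placed in column 4; hence (4,4) = 4.
Completed grid: 4 3 2 1 / 2 1 4 3 / 1 4 3 2 / 3 2 1 4.

3 2 1 4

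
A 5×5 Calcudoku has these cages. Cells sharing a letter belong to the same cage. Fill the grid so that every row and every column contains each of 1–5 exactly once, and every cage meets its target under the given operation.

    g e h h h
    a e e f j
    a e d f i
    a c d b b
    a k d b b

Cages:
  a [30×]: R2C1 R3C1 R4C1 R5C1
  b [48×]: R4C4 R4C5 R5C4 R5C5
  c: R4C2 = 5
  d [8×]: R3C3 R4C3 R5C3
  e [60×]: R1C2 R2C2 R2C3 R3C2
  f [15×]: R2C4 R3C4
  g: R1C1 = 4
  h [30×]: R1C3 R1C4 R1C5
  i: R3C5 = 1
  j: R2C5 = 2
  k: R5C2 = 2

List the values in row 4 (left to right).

3 5 2 1 4

Cage g is a single given cell; hence R1C1 = 4.
Cage j is a single given cell, leaving R2C5 = 2.
Cage i is a single given cell, so R3C5 = 1.
C is a freebie, so R4C2 = 5.
Cage k is given, so R5C2 = 2.
The 4 cells of cage e must have product 60, which forces R2C3 = 5.
5 is placed in row 2; hence R2C4 = 3.
Column 4 now contains 3, so R3C4 = 5.
Cage h has product 30, leaving R1C3 = 3.
Column 4 already has 5, which forces R1C4 = 2.
Cage h needs product 30, leaving R1C5 = 5.
3 is placed in row 2; hence R2C1 = 1.
Row 2 already has 1; hence R2C2 = 4.
Column 2 now contains 4, so R3C2 = 3.
Cage a needs product 30; hence R5C1 = 5.
3 is placed in row 1; hence R1C2 = 1.
Row 3 now contains 3, leaving R3C1 = 2.
2 is placed in row 3, leaving R3C3 = 4.
Cage a needs product 30, leaving R4C1 = 3.
3 is placed in row 4, leaving R4C5 = 4.
4 is placed in column 3, so R5C3 = 1.
Row 5 already has 1, which forces R5C4 = 4.
4 is placed in column 5, leaving R5C5 = 3.
Column 3 already has 1, so R4C3 = 2.
Row 4 already has 4, which forces R4C4 = 1.
Completed grid: 4 1 3 2 5 / 1 4 5 3 2 / 2 3 4 5 1 / 3 5 2 1 4 / 5 2 1 4 3.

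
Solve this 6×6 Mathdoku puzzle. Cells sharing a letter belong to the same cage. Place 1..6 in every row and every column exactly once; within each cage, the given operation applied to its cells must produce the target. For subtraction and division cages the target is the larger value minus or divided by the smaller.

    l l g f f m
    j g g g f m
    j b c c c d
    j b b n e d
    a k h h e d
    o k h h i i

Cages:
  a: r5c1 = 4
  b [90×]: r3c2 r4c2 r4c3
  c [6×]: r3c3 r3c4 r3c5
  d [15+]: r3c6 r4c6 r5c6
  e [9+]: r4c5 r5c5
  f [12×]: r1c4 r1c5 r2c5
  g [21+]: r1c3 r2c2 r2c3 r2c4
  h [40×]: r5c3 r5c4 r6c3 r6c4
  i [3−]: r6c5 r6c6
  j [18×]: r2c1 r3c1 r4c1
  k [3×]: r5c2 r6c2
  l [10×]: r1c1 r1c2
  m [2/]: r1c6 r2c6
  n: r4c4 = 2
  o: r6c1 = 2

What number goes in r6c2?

Cage g needs sum 21, which forces r1c3 = 6.
N is a freebie, leaving r4c4 = 2.
Cage a is a single given cell, leaving r5c1 = 4.
O is a freebie, leaving r6c1 = 2.
2 is placed in column 1, which forces r1c1 = 5.
Cage l needs two cells with product 10, so r1c2 = 2.
Cage h has product 40, so r5c3 = 2.
Cage c has product 6, leaving r3c5 = 2.
Row 2 needs a 2, and only r2c6 is open for it.
The only place for 4 in row 3 is r3c6.
Column 6 now contains 4, which forces r1c6 = 1.
The 3 cells of cage f must have product 12; hence r2c5 = 1.
In row 2, 3 can only go at r2c1, so r2c1 = 3.
The only place for 5 in row 3 is r3c2.
Cage b needs product 90, which forces r4c2 = 6.
The 3 cells of cage b must have product 90, so r4c3 = 3.
Row 4 already has 3, so r4c5 = 4.
6 is placed in row 4, so r4c6 = 5.
5 is placed in column 6; hence r5c6 = 6.
6 is placed in column 6; hence r6c6 = 3.
The 3 cells of cage f must have product 12, so r1c4 = 4.
Column 5 already has 4, so r1c5 = 3.
Column 2 already has 6, which forces r2c2 = 4.
The 4 cells of cage g must have sum 21; hence r2c3 = 5.
Cage g has sum 21, which forces r2c4 = 6.
Cage j has product 18, which forces r3c1 = 6.
Column 3 now contains 3; hence r3c3 = 1.
Cage c has product 6, which forces r3c4 = 3.
6 is placed in row 4; hence r4c1 = 1.
The two cells of cage k must have product 3; hence r5c2 = 3.
Cage e needs two cells with sum 9; hence r5c5 = 5.
3 is placed in row 6, so r6c2 = 1.
1 is placed in column 3; hence r6c3 = 4.
1 is placed in row 6; hence r6c4 = 5.
3 is placed in row 6, so r6c5 = 6.
Row 5 already has 5, leaving r5c4 = 1.
Filled in: 5 2 6 4 3 1 / 3 4 5 6 1 2 / 6 5 1 3 2 4 / 1 6 3 2 4 5 / 4 3 2 1 5 6 / 2 1 4 5 6 3.

1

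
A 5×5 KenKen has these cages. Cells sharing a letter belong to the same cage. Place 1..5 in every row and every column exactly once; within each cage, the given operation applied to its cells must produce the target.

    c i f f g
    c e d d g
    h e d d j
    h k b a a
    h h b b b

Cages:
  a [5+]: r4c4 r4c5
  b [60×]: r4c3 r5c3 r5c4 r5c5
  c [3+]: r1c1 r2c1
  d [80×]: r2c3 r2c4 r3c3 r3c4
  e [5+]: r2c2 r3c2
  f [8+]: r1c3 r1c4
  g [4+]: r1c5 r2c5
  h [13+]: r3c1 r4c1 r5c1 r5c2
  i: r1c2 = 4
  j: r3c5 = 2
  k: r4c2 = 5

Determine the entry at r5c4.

2

Cage i is given, so r1c2 = 4.
Cage j is a single given cell; hence r3c5 = 2.
Cage k is given, which forces r4c2 = 5.
Cage e needs two cells with sum 5, so r2c2 = 2.
The two cells of cage e must have sum 5, which forces r3c2 = 3.
Column 2 now contains 3, so r5c2 = 1.
Cage c's pair has sum 3, leaving r1c1 = 2.
Row 2 already has 2; hence r2c1 = 1.
Row 2 now contains 1, which forces r2c5 = 3.
3 is placed in column 5, so r1c5 = 1.
Column 5 already has 1; hence r4c5 = 4.
Column 5 already has 4, leaving r5c5 = 5.
Cage h needs sum 13, leaving r3c1 = 5.
Row 4 now contains 4, so r4c1 = 3.
Row 4 now contains 4; hence r4c4 = 1.
Cage h needs sum 13; hence r5c1 = 4.
Row 5 already has 4; hence r5c3 = 3.
Row 5 already has 3, which forces r5c4 = 2.
Column 3 now contains 3, so r1c3 = 5.
The two cells of cage f must have sum 8, so r1c4 = 3.
The 4 cells of cage d must have product 80, which forces r2c3 = 4.
Cage d has product 80, so r2c4 = 5.
The 4 cells of cage d must have product 80, leaving r3c3 = 1.
Column 4 already has 1; hence r3c4 = 4.
1 is placed in row 4, which forces r4c3 = 2.
The full grid is 2 4 5 3 1 / 1 2 4 5 3 / 5 3 1 4 2 / 3 5 2 1 4 / 4 1 3 2 5.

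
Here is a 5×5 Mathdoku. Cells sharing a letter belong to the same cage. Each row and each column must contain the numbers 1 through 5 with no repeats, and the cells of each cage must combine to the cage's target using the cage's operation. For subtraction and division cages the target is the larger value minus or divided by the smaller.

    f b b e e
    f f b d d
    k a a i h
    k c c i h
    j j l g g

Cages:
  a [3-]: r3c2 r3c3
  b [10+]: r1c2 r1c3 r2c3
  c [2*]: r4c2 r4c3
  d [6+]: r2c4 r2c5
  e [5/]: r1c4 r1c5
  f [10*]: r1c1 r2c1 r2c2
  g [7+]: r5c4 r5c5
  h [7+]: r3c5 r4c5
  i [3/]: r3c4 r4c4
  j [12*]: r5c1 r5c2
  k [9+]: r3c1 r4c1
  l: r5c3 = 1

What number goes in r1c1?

Cage l is given; hence r5c3 = 1.
Cage c needs two cells with product 2; hence r4c2 = 1.
Column 3 already has 1, so r4c3 = 2.
Row 4 now contains 1, leaving r4c4 = 3.
Cage a needs two cells with difference 3, which forces r3c2 = 2.
Cage a needs two cells with difference 3; hence r3c3 = 5.
3 is placed in column 4, which forces r3c4 = 1.
2 is placed in row 3, which forces r3c5 = 3.
Column 2 now contains 2, leaving r1c2 = 3.
Cage b has sum 10, which forces r1c3 = 4.
Column 4 already has 1; hence r1c4 = 5.
Cage e needs two cells with quotient 5; hence r1c5 = 1.
Column 2 now contains 2, so r2c2 = 5.
Column 3 now contains 5, so r2c3 = 3.
Row 3 already has 5; hence r3c1 = 4.
Cage k needs two cells with sum 9; hence r4c1 = 5.
Cage h's pair has sum 7, leaving r4c5 = 4.
4 is placed in column 1, which forces r5c1 = 3.
3 is placed in column 2, leaving r5c2 = 4.
Column 4 now contains 5; hence r5c4 = 2.
2 is placed in row 5; hence r5c5 = 5.
1 is placed in row 1, leaving r1c1 = 2.
The 3 cells of cage f must have product 10, which forces r2c1 = 1.
Column 4 now contains 2; hence r2c4 = 4.
Column 5 already has 4, so r2c5 = 2.
The full grid is 2 3 4 5 1 / 1 5 3 4 2 / 4 2 5 1 3 / 5 1 2 3 4 / 3 4 1 2 5.

2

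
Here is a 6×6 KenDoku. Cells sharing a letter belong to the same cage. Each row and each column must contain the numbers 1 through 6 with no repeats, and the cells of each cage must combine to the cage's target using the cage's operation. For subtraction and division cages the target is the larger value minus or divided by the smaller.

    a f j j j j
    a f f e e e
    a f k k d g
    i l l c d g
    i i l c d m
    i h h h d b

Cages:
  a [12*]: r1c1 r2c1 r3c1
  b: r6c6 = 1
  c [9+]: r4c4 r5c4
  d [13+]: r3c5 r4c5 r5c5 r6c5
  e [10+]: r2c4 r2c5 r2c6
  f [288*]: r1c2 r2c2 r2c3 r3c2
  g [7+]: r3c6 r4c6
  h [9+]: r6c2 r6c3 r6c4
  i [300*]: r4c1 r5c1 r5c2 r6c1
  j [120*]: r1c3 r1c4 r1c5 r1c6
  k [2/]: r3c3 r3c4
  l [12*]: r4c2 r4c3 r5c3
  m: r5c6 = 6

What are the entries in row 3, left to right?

4 6 1 2 3 5

The 4 cells of cage i must have product 300, which forces r5c2 = 5.
Cage m is given, leaving r5c6 = 6.
Cage b is a single given cell, leaving r6c6 = 1.
In column 2, 1 can only go at r4c2, so r4c2 = 1.
The only place for 1 in row 5 is r5c5.
In column 3, 5 can only go at r1c3, so r1c3 = 5.
Column 3 needs a 1, and only r3c3 is open for it.
Cage k needs two cells with quotient 2, which forces r3c4 = 2.
In column 4, 6 can only go at r4c4, so r4c4 = 6.
Cage c's pair has sum 9; hence r5c4 = 3.
Column 4 now contains 3, which forces r6c4 = 4.
4 is placed in column 4; hence r1c4 = 1.
Cage j needs product 120, leaving r1c5 = 6.
Cage j needs product 120, so r1c6 = 4.
Column 4 already has 1; hence r2c4 = 5.
Cage l has product 12; hence r4c3 = 3.
Row 4 now contains 3, which forces r4c6 = 2.
Row 5 now contains 3; hence r5c3 = 4.
Column 3 already has 3; hence r6c3 = 2.
Cage f has product 288, leaving r1c2 = 2.
Cage a has product 12, which forces r2c1 = 1.
The 4 cells of cage f must have product 288, leaving r2c2 = 4.
4 is placed in column 3; hence r2c3 = 6.
Cage e needs sum 10; hence r2c5 = 2.
Column 6 now contains 2; hence r2c6 = 3.
Cage f needs product 288, which forces r3c2 = 6.
Cage g needs two cells with sum 7, leaving r3c6 = 5.
Row 4 now contains 3, which forces r4c1 = 5.
Row 4 already has 5, which forces r4c5 = 4.
4 is placed in row 5, so r5c1 = 2.
Cage i has product 300; hence r6c1 = 6.
2 is placed in row 6, which forces r6c2 = 3.
Row 6 now contains 3, so r6c5 = 5.
Row 1 already has 2, so r1c1 = 3.
Row 3 already has 6, so r3c1 = 4.
Column 5 already has 4, so r3c5 = 3.
Completed grid: 3 2 5 1 6 4 / 1 4 6 5 2 3 / 4 6 1 2 3 5 / 5 1 3 6 4 2 / 2 5 4 3 1 6 / 6 3 2 4 5 1.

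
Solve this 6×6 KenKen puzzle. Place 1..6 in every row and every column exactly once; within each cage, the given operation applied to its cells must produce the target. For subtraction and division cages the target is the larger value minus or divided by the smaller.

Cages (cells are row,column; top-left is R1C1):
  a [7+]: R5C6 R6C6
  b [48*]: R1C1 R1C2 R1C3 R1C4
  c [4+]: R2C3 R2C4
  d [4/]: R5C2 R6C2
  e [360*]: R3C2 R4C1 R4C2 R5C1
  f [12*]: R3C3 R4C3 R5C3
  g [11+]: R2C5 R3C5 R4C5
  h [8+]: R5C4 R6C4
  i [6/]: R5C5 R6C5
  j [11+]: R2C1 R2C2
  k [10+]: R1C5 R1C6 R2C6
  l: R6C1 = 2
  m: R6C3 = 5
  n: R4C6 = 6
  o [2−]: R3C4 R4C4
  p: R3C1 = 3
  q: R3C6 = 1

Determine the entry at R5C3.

2

P is a freebie, which forces R3C1 = 3.
Q is a freebie; hence R3C6 = 1.
N is a freebie, leaving R4C6 = 6.
Cage l is a single given cell, leaving R6C1 = 2.
Cage m is given, leaving R6C3 = 5.
Column 1 needs a 1, and only R1C1 is open for it.
Column 2 needs a 3, and only R4C2 is open for it.
Column 2 needs a 2, and only R1C2 is open for it.
Row 2 needs a 4, and only R2C5 is open for it.
The only place for 2 in row 2 is R2C6.
The only place for 1 in column 4 is R2C4.
Row 2 now contains 1; hence R2C3 = 3.
Row 5 needs a 3, and only R5C6 is open for it.
The 3 cells of cage k must have sum 10, which forces R1C5 = 3.
3 is placed in column 6; hence R1C6 = 5.
3 is placed in column 6; hence R6C6 = 4.
Cage d's pair has quotient 4, leaving R5C2 = 4.
Row 6 now contains 4, which forces R6C2 = 1.
Row 6 already has 1; hence R6C5 = 6.
Cage e has product 360, leaving R4C1 = 4.
Row 4 already has 4, which forces R4C4 = 2.
Row 4 now contains 2, which forces R4C5 = 5.
Cage h's pair has sum 8; hence R5C4 = 5.
Column 5 already has 6, which forces R5C5 = 1.
6 is placed in row 6, leaving R6C4 = 3.
Cage e has product 360, which forces R3C2 = 5.
Cage o needs two cells with difference 2; hence R3C4 = 4.
Column 5 already has 5, so R3C5 = 2.
Row 4 now contains 2; hence R4C3 = 1.
Row 5 now contains 5, so R5C1 = 6.
6 is placed in row 5; hence R5C3 = 2.
The 4 cells of cage b must have product 48, which forces R1C3 = 4.
4 is placed in column 4; hence R1C4 = 6.
Column 1 now contains 6, leaving R2C1 = 5.
Column 2 already has 5, leaving R2C2 = 6.
Row 3 already has 2, which forces R3C3 = 6.
Filled in: 1 2 4 6 3 5 / 5 6 3 1 4 2 / 3 5 6 4 2 1 / 4 3 1 2 5 6 / 6 4 2 5 1 3 / 2 1 5 3 6 4.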